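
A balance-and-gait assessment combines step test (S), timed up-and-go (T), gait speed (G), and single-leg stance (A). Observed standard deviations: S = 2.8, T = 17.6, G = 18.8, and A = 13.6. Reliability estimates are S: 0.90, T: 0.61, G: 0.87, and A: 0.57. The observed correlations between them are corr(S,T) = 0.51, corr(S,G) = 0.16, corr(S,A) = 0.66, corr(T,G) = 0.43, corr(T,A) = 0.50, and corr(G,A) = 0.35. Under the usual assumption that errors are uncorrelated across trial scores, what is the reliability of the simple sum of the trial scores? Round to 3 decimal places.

0.853

Var(S+T+G+A) = 2.8² + 17.6² + 18.8² + 13.6² + 2·[2.8·17.6·0.51 + 2.8·18.8·0.16 + 2.8·13.6·0.66 + 17.6·18.8·0.43 + 17.6·13.6·0.50 + 18.8·13.6·0.35] = 856 + 820.269 = 1676.27.
Under uncorrelated errors the observed covariances equal the true-score covariances, so only the own-variance terms attenuate.
True-score variance = [2.8²·0.90 + 17.6²·0.61 + 18.8²·0.87 + 13.6²·0.57] + 820.269 = 608.93 + 820.269 = 1429.2.
Reliability = 1429.2 / 1676.27 = 0.853.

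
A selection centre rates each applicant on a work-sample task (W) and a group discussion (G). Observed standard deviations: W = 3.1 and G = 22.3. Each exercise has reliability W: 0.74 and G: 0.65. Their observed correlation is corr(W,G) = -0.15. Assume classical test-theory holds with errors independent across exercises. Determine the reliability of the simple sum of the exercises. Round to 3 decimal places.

0.637

Var(W+G) = 3.1² + 22.3² + 2·[3.1·22.3·(-0.15)] = 506.9 − 20.739 = 486.161.
Because errors are independent across components, Cov(Tᵢ,Tⱼ) = Cov(Xᵢ,Xⱼ); the off-diagonal part of the true-score variance is the same as above.
True-score variance = [3.1²·0.74 + 22.3²·0.65] − 20.739 = 330.35 − 20.739 = 309.611.
Reliability = 309.611 / 486.161 = 0.637.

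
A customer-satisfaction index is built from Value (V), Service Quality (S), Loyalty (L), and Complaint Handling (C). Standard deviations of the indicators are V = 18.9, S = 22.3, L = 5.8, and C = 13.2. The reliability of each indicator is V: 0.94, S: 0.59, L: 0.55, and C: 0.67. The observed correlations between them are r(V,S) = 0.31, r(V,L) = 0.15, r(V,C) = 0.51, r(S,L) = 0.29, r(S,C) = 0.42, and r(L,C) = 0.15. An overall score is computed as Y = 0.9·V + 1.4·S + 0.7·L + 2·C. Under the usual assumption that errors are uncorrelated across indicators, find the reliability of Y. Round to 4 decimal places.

Var(Y) = 0.9²·18.9² + 1.4²·22.3² + 0.7²·5.8² + 2²·13.2² + 2·[1.26·18.9·22.3·0.31 + 0.63·18.9·5.8·0.15 + 1.8·18.9·13.2·0.51 + 0.98·22.3·5.8·0.29 + 2.8·22.3·13.2·0.42 + 1.4·5.8·13.2·0.15] = 1977.47 + 1606.02 = 3583.49.
Because errors are independent across components, Cov(Tᵢ,Tⱼ) = Cov(Xᵢ,Xⱼ); the off-diagonal part of the true-score variance is the same as above.
True-score variance = [0.9²·18.9²·0.94 + 1.4²·22.3²·0.59 + 0.7²·5.8²·0.55 + 2²·13.2²·0.67] + 1606.02 = 1323.08 + 1606.02 = 2929.1.
Reliability = 2929.1 / 3583.49 = 0.8174.

0.8174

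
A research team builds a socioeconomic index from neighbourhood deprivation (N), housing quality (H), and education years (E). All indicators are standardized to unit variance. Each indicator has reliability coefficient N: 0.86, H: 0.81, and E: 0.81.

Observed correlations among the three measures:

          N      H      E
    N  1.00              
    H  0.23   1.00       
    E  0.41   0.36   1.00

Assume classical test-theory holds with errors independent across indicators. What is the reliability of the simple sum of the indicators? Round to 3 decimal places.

Var(N+H+E) = 3 + 2·[0.23 + 0.41 + 0.36] = 3 + 2 = 5.
Under uncorrelated errors the observed covariances equal the true-score covariances, so only the own-variance terms attenuate.
True-score variance = [0.86 + 0.81 + 0.81] + 2 = 2.48 + 2 = 4.48.
Reliability = 4.48 / 5 = 0.896.

0.896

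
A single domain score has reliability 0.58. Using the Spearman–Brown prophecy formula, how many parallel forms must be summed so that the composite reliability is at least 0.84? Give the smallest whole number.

4

k ≥ ρ*(1−ρ₁)/(ρ₁(1−ρ*)) = 0.84·0.42 / (0.58·0.16) = 3.802.
Smallest integer k = 4.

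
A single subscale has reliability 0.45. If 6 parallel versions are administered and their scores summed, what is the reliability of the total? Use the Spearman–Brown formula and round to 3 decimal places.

0.831

ρ_k = kρ / (1 + (k−1)ρ) = 6·0.45 / (1 + 5·0.45) = 2.700 / 3.250 = 0.831.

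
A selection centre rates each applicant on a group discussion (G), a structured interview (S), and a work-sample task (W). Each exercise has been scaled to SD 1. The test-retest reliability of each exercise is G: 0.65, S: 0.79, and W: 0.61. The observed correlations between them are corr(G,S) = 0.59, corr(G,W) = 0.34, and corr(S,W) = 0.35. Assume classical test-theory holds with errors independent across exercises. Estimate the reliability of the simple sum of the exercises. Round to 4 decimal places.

Var(G+S+W) = 3 + 2·[0.59 + 0.34 + 0.35] = 3 + 2.56 = 5.56.
Under uncorrelated errors the observed covariances equal the true-score covariances, so only the own-variance terms attenuate.
True-score variance = [0.65 + 0.79 + 0.61] + 2.56 = 2.05 + 2.56 = 4.61.
Reliability = 4.61 / 5.56 = 0.8291.

0.8291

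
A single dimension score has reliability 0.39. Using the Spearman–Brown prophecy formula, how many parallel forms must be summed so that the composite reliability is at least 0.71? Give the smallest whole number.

4

k ≥ ρ*(1−ρ₁)/(ρ₁(1−ρ*)) = 0.71·0.61 / (0.39·0.29) = 3.829.
Smallest integer k = 4.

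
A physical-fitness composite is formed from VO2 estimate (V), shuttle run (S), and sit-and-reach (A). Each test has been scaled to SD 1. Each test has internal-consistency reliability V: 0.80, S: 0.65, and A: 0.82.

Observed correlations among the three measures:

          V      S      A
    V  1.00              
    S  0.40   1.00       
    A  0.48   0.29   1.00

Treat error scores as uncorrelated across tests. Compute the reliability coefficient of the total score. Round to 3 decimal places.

0.863

Var(V+S+A) = 3 + 2·[0.40 + 0.48 + 0.29] = 3 + 2.34 = 5.34.
Because errors are independent across components, Cov(Tᵢ,Tⱼ) = Cov(Xᵢ,Xⱼ); the off-diagonal part of the true-score variance is the same as above.
True-score variance = [0.80 + 0.65 + 0.82] + 2.34 = 2.27 + 2.34 = 4.61.
Reliability = 4.61 / 5.34 = 0.863.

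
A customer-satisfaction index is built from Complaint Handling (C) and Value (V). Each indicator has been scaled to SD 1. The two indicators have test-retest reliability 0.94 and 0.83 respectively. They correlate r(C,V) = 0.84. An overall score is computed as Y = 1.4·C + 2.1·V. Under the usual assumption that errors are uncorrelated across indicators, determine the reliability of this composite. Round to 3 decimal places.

0.923

Var(Y) = 1.4² + 2.1² + 2·[2.94·0.84] = 6.37 + 4.9392 = 11.3092.
With uncorrelated errors the cross-covariances are all true-score covariance, so they carry over unchanged; only the diagonal terms shrink to ρᵢσᵢ².
True-score variance = [1.4²·0.94 + 2.1²·0.83] + 4.9392 = 5.5027 + 4.9392 = 10.4419.
Reliability = 10.4419 / 11.3092 = 0.923.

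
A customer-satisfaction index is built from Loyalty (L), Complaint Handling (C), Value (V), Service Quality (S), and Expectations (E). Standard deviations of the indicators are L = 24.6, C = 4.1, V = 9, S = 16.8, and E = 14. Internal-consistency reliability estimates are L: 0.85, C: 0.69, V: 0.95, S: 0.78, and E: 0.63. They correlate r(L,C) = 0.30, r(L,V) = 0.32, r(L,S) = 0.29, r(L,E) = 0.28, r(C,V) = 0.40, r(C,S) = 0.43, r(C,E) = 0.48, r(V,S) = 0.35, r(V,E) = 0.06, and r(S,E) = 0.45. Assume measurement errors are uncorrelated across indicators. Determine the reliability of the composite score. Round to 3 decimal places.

Var(L+C+V+S+E) = 24.6² + 4.1² + 9² + 16.8² + 14² + 2·[24.6·4.1·0.30 + 24.6·9·0.32 + 24.6·16.8·0.29 + 24.6·14·0.28 + 4.1·9·0.40 + 4.1·16.8·0.43 + 4.1·14·0.48 + 9·16.8·0.35 + 9·14·0.06 + 16.8·14·0.45] = 1181.21 + 1111.28 = 2292.49.
With uncorrelated errors the cross-covariances are all true-score covariance, so they carry over unchanged; only the diagonal terms shrink to ρᵢσᵢ².
True-score variance = [24.6²·0.85 + 4.1²·0.69 + 9²·0.95 + 16.8²·0.78 + 14²·0.63] + 1111.28 = 946.562 + 1111.28 = 2057.84.
Reliability = 2057.84 / 2292.49 = 0.898.

0.898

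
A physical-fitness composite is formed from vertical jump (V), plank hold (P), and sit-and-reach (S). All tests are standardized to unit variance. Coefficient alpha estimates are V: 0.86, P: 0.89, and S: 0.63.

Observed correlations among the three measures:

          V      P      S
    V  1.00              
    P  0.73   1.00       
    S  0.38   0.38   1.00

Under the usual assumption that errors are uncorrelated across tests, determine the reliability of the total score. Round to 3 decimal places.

0.896

Var(V+P+S) = 3 + 2·[0.73 + 0.38 + 0.38] = 3 + 2.98 = 5.98.
Because errors are independent across components, Cov(Tᵢ,Tⱼ) = Cov(Xᵢ,Xⱼ); the off-diagonal part of the true-score variance is the same as above.
True-score variance = [0.86 + 0.89 + 0.63] + 2.98 = 2.38 + 2.98 = 5.36.
Reliability = 5.36 / 5.98 = 0.896.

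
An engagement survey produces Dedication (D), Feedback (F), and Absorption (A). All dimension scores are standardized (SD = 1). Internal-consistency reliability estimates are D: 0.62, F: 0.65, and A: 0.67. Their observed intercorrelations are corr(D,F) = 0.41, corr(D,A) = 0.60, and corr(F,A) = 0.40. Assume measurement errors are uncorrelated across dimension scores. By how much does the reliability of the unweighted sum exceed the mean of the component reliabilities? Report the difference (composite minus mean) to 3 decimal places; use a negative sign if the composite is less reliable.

Var(sum) = 3 + 2.82 = 5.82; true-score variance = 1.94 + 2.82 = 4.76; composite reliability = 0.8179.
Mean component reliability = 0.6467.
Difference = 0.8179 − 0.6467 = 0.171.

0.171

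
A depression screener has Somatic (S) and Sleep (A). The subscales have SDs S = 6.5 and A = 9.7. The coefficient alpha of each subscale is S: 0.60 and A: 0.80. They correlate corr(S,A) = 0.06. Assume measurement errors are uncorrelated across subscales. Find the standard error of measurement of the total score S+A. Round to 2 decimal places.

Var(total) = 136.34 + 7.566 = 143.906.
True-score variance = 100.622 + 7.566 = 108.188, so reliability = 0.7518.
Error variance = 143.906 − 108.188 = 35.718; SEM = √35.718 = 5.98.

5.98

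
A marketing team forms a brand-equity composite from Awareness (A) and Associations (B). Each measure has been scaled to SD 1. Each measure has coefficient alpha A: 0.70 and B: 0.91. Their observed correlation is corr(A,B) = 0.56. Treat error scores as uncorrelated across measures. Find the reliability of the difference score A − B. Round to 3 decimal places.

0.557

Var(A−B) = 1 + 1 − 2·0.56 = 2 − 1.12 = 0.88.
Because errors are independent across components, Cov(Tᵢ,Tⱼ) = Cov(Xᵢ,Xⱼ); the off-diagonal part of the true-score variance is the same as above.
True-score variance = [0.70 + 0.91] − 1.12 = 1.61 − 1.12 = 0.49.
Reliability = 0.49 / 0.88 = 0.557.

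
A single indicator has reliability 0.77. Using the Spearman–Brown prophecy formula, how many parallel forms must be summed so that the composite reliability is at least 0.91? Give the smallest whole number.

4

k ≥ ρ*(1−ρ₁)/(ρ₁(1−ρ*)) = 0.91·0.23 / (0.77·0.09) = 3.020.
Smallest integer k = 4.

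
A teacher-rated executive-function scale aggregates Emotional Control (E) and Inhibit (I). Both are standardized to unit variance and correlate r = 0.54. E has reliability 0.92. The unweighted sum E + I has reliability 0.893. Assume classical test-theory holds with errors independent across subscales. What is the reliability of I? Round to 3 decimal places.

0.750

Var(E+I) = 2 + 2·0.54 = 3.080.
True-score variance = ρ_E + ρ_I + 2·0.54, so 0.893 = (0.92 + ρ_I + 1.08) / 3.080.
ρ_I = 0.893·3.080 − 0.92 − 1.08 = 0.750.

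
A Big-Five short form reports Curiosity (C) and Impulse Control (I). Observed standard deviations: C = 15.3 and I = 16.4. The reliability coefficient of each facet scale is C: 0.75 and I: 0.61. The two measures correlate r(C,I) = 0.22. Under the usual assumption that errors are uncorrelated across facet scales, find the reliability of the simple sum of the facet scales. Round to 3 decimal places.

0.734

Var(C+I) = 15.3² + 16.4² + 2·[15.3·16.4·0.22] = 503.05 + 110.405 = 613.455.
Under uncorrelated errors the observed covariances equal the true-score covariances, so only the own-variance terms attenuate.
True-score variance = [15.3²·0.75 + 16.4²·0.61] + 110.405 = 339.633 + 110.405 = 450.038.
Reliability = 450.038 / 613.455 = 0.734.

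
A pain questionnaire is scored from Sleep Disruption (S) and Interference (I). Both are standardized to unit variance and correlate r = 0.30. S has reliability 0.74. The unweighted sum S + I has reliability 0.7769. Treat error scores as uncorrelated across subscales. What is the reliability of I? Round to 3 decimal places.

0.680

Var(S+I) = 2 + 2·0.30 = 2.600.
True-score variance = ρ_S + ρ_I + 2·0.30, so 0.7769 = (0.74 + ρ_I + 0.60) / 2.600.
ρ_I = 0.7769·2.600 − 0.74 − 0.60 = 0.680.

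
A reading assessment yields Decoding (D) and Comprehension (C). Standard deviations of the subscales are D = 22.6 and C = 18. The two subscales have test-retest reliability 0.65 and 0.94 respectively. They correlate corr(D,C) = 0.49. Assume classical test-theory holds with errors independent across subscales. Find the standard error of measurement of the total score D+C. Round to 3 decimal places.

14.079

Var(total) = 834.76 + 398.664 = 1233.42.
True-score variance = 636.554 + 398.664 = 1035.22, so reliability = 0.8393.
Error variance = 1233.42 − 1035.22 = 198.206; SEM = √198.206 = 14.079.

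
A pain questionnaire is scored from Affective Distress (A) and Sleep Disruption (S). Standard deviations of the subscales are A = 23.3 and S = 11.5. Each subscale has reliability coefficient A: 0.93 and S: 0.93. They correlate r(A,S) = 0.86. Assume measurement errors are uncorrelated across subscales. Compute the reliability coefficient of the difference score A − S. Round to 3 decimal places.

0.779

Var(A−S) = 23.3² + 11.5² − 2·23.3·11.5·0.86 = 675.14 − 460.874 = 214.266.
Under uncorrelated errors the observed covariances equal the true-score covariances, so only the own-variance terms attenuate.
True-score variance = [23.3²·0.93 + 11.5²·0.93] − 460.874 = 627.88 − 460.874 = 167.006.
Reliability = 167.006 / 214.266 = 0.779.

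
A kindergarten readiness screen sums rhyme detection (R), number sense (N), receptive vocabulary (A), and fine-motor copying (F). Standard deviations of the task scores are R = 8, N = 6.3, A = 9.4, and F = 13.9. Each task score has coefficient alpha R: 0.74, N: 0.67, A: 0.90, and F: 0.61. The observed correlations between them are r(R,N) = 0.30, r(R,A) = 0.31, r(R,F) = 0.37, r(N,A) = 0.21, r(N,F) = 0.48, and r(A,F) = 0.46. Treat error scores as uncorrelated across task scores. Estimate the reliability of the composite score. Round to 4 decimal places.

0.8527

Var(R+N+A+F) = 8² + 6.3² + 9.4² + 13.9² + 2·[8·6.3·0.30 + 8·9.4·0.31 + 8·13.9·0.37 + 6.3·9.4·0.21 + 6.3·13.9·0.48 + 9.4·13.9·0.46] = 385.26 + 388.299 = 773.559.
With uncorrelated errors the cross-covariances are all true-score covariance, so they carry over unchanged; only the diagonal terms shrink to ρᵢσᵢ².
True-score variance = [8²·0.74 + 6.3²·0.67 + 9.4²·0.90 + 13.9²·0.61] + 388.299 = 271.334 + 388.299 = 659.633.
Reliability = 659.633 / 773.559 = 0.8527.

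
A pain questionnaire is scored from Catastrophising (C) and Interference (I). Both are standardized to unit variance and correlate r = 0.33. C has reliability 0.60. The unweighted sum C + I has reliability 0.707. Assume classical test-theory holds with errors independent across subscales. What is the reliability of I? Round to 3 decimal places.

Var(C+I) = 2 + 2·0.33 = 2.660.
True-score variance = ρ_C + ρ_I + 2·0.33, so 0.707 = (0.60 + ρ_I + 0.66) / 2.660.
ρ_I = 0.707·2.660 − 0.60 − 0.66 = 0.621.

0.621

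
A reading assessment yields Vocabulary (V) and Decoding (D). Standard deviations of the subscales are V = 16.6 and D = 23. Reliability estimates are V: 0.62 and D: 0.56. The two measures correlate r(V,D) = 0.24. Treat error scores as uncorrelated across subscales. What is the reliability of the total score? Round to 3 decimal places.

0.658

Var(V+D) = 16.6² + 23² + 2·[16.6·23·0.24] = 804.56 + 183.264 = 987.824.
Under uncorrelated errors the observed covariances equal the true-score covariances, so only the own-variance terms attenuate.
True-score variance = [16.6²·0.62 + 23²·0.56] + 183.264 = 467.087 + 183.264 = 650.351.
Reliability = 650.351 / 987.824 = 0.658.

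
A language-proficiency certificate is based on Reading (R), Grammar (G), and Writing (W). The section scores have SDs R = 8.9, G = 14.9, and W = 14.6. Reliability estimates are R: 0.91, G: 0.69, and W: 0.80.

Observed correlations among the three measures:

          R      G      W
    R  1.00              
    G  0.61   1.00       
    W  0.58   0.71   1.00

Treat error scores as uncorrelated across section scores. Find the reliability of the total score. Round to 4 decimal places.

0.8956

Var(R+G+W) = 8.9² + 14.9² + 14.6² + 2·[8.9·14.9·0.61 + 8.9·14.6·0.58 + 14.9·14.6·0.71] = 514.38 + 621.421 = 1135.8.
With uncorrelated errors the cross-covariances are all true-score covariance, so they carry over unchanged; only the diagonal terms shrink to ρᵢσᵢ².
True-score variance = [8.9²·0.91 + 14.9²·0.69 + 14.6²·0.80] + 621.421 = 395.796 + 621.421 = 1017.22.
Reliability = 1017.22 / 1135.8 = 0.8956.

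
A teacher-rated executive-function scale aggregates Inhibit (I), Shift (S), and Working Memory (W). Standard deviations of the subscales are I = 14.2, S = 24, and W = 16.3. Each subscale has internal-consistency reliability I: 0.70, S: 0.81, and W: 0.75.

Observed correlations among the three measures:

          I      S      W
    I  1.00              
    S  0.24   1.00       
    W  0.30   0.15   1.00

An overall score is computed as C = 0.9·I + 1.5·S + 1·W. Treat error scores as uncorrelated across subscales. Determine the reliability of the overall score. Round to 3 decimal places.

Var(C) = 0.9²·14.2² + 1.5²·24² + 16.3² + 2·[1.35·14.2·24·0.24 + 0.9·14.2·16.3·0.30 + 1.5·24·16.3·0.15] = 1725.02 + 521.867 = 2246.89.
Because errors are independent across components, Cov(Tᵢ,Tⱼ) = Cov(Xᵢ,Xⱼ); the off-diagonal part of the true-score variance is the same as above.
True-score variance = [0.9²·14.2²·0.70 + 1.5²·24²·0.81 + 16.3²·0.75] + 521.867 = 1363.36 + 521.867 = 1885.22.
Reliability = 1885.22 / 2246.89 = 0.839.

0.839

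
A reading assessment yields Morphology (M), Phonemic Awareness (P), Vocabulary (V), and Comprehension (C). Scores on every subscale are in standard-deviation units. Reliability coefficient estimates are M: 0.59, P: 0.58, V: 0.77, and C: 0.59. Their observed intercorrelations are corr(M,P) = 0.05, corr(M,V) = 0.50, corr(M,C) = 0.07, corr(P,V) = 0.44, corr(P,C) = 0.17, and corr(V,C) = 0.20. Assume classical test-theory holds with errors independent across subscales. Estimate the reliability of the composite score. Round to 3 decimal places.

Var(M+P+V+C) = 4 + 2·[0.05 + 0.50 + 0.07 + 0.44 + 0.17 + 0.20] = 4 + 2.86 = 6.86.
With uncorrelated errors the cross-covariances are all true-score covariance, so they carry over unchanged; only the diagonal terms shrink to ρᵢσᵢ².
True-score variance = [0.59 + 0.58 + 0.77 + 0.59] + 2.86 = 2.53 + 2.86 = 5.39.
Reliability = 5.39 / 6.86 = 0.786.

0.786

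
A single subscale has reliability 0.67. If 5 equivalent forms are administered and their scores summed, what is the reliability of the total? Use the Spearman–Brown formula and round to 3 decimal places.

ρ_k = kρ / (1 + (k−1)ρ) = 5·0.67 / (1 + 4·0.67) = 3.350 / 3.680 = 0.910.

0.910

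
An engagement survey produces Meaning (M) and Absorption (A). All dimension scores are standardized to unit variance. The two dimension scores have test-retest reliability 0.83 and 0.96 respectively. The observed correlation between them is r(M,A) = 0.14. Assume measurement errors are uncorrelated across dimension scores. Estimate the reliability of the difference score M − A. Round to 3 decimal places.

Var(M−A) = 1 + 1 − 2·0.14 = 2 − 0.28 = 1.72.
Because errors are independent across components, Cov(Tᵢ,Tⱼ) = Cov(Xᵢ,Xⱼ); the off-diagonal part of the true-score variance is the same as above.
True-score variance = [0.83 + 0.96] − 0.28 = 1.79 − 0.28 = 1.51.
Reliability = 1.51 / 1.72 = 0.878.

0.878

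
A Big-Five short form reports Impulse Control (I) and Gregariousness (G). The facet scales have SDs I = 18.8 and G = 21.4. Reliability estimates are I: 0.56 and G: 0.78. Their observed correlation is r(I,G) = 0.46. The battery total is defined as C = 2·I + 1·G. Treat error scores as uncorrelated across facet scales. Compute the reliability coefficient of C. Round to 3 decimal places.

0.723

Var(C) = 2²·18.8² + 21.4² + 2·[2·18.8·21.4·0.46] = 1871.72 + 740.269 = 2611.99.
Under uncorrelated errors the observed covariances equal the true-score covariances, so only the own-variance terms attenuate.
True-score variance = [2²·18.8²·0.56 + 21.4²·0.78] + 740.269 = 1148.91 + 740.269 = 1889.18.
Reliability = 1889.18 / 2611.99 = 0.723.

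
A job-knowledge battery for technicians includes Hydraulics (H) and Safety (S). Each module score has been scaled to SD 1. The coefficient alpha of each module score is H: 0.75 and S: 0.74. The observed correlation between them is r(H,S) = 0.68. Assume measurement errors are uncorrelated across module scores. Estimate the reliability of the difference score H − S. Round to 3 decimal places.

Var(H−S) = 1 + 1 − 2·0.68 = 2 − 1.36 = 0.64.
Under uncorrelated errors the observed covariances equal the true-score covariances, so only the own-variance terms attenuate.
True-score variance = [0.75 + 0.74] − 1.36 = 1.49 − 1.36 = 0.13.
Reliability = 0.13 / 0.64 = 0.203.

0.203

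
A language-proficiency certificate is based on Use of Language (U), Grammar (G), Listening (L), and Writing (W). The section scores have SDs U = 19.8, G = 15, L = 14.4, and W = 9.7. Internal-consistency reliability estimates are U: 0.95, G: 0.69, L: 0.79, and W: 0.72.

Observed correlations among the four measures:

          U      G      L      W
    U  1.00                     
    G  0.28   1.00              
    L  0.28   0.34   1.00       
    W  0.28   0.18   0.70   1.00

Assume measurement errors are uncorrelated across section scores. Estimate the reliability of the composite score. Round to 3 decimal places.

0.909

Var(U+G+L+W) = 19.8² + 15² + 14.4² + 9.7² + 2·[19.8·15·0.28 + 19.8·14.4·0.28 + 19.8·9.7·0.28 + 15·14.4·0.34 + 15·9.7·0.18 + 14.4·9.7·0.70] = 918.49 + 828.353 = 1746.84.
With uncorrelated errors the cross-covariances are all true-score covariance, so they carry over unchanged; only the diagonal terms shrink to ρᵢσᵢ².
True-score variance = [19.8²·0.95 + 15²·0.69 + 14.4²·0.79 + 9.7²·0.72] + 828.353 = 759.247 + 828.353 = 1587.6.
Reliability = 1587.6 / 1746.84 = 0.909.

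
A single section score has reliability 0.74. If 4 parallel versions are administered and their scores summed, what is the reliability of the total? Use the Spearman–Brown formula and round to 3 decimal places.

0.919

ρ_k = kρ / (1 + (k−1)ρ) = 4·0.74 / (1 + 3·0.74) = 2.960 / 3.220 = 0.919.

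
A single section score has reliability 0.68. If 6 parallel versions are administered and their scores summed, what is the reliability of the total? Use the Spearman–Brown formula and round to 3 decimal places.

0.927

ρ_k = kρ / (1 + (k−1)ρ) = 6·0.68 / (1 + 5·0.68) = 4.080 / 4.400 = 0.927.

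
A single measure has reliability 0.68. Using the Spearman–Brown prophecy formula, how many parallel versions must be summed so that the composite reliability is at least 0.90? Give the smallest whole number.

k ≥ ρ*(1−ρ₁)/(ρ₁(1−ρ*)) = 0.90·0.32 / (0.68·0.10) = 4.235.
Smallest integer k = 5.

5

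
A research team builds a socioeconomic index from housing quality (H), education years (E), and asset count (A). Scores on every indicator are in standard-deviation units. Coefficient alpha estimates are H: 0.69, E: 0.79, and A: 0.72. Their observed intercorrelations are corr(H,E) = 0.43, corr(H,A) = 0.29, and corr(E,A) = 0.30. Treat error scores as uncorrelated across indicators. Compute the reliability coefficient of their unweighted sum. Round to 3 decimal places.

Var(H+E+A) = 3 + 2·[0.43 + 0.29 + 0.30] = 3 + 2.04 = 5.04.
With uncorrelated errors the cross-covariances are all true-score covariance, so they carry over unchanged; only the diagonal terms shrink to ρᵢσᵢ².
True-score variance = [0.69 + 0.79 + 0.72] + 2.04 = 2.2 + 2.04 = 4.24.
Reliability = 4.24 / 5.04 = 0.841.

0.841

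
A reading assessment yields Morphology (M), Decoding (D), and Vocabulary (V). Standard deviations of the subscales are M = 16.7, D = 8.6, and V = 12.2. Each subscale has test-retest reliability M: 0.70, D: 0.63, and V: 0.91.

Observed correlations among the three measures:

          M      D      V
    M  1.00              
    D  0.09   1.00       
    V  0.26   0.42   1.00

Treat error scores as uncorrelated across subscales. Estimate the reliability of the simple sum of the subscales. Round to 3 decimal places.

0.828

Var(M+D+V) = 16.7² + 8.6² + 12.2² + 2·[16.7·8.6·0.09 + 16.7·12.2·0.26 + 8.6·12.2·0.42] = 501.69 + 219.929 = 721.619.
Under uncorrelated errors the observed covariances equal the true-score covariances, so only the own-variance terms attenuate.
True-score variance = [16.7²·0.70 + 8.6²·0.63 + 12.2²·0.91] + 219.929 = 377.262 + 219.929 = 597.191.
Reliability = 597.191 / 721.619 = 0.828.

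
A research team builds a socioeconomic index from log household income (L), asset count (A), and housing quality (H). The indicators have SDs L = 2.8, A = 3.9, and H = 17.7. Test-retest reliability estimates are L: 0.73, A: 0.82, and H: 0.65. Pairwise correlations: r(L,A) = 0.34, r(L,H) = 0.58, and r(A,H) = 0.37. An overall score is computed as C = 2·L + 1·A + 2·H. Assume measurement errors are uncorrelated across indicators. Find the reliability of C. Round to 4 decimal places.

Var(C) = 2²·2.8² + 3.9² + 2²·17.7² + 2·[2·2.8·3.9·0.34 + 4·2.8·17.7·0.58 + 2·3.9·17.7·0.37] = 1299.73 + 346.974 = 1646.7.
With uncorrelated errors the cross-covariances are all true-score covariance, so they carry over unchanged; only the diagonal terms shrink to ρᵢσᵢ².
True-score variance = [2²·2.8²·0.73 + 3.9²·0.82 + 2²·17.7²·0.65] + 346.974 = 849.919 + 346.974 = 1196.89.
Reliability = 1196.89 / 1646.7 = 0.7268.

0.7268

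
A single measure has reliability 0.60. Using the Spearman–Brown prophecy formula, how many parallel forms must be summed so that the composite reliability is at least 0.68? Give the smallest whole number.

k ≥ ρ*(1−ρ₁)/(ρ₁(1−ρ*)) = 0.68·0.40 / (0.60·0.32) = 1.417.
Smallest integer k = 2.

2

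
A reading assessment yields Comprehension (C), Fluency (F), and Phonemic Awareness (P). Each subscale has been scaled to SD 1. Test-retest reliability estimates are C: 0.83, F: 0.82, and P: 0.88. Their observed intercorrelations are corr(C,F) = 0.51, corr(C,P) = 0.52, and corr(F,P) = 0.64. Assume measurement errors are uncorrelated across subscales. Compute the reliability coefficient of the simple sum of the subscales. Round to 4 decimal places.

0.9259

Var(C+F+P) = 3 + 2·[0.51 + 0.52 + 0.64] = 3 + 3.34 = 6.34.
Because errors are independent across components, Cov(Tᵢ,Tⱼ) = Cov(Xᵢ,Xⱼ); the off-diagonal part of the true-score variance is the same as above.
True-score variance = [0.83 + 0.82 + 0.88] + 3.34 = 2.53 + 3.34 = 5.87.
Reliability = 5.87 / 6.34 = 0.9259.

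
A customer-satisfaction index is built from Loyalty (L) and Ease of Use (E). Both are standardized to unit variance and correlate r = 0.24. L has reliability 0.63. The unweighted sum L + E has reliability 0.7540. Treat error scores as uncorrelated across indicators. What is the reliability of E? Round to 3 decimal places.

0.760

Var(L+E) = 2 + 2·0.24 = 2.480.
True-score variance = ρ_L + ρ_E + 2·0.24, so 0.7540 = (0.63 + ρ_E + 0.48) / 2.480.
ρ_E = 0.7540·2.480 − 0.63 − 0.48 = 0.760.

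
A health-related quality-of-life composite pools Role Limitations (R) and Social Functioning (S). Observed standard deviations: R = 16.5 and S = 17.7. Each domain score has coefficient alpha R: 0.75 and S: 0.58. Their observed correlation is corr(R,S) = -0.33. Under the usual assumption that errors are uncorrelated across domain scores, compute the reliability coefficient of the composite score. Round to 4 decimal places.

Var(R+S) = 16.5² + 17.7² + 2·[16.5·17.7·(-0.33)] = 585.54 − 192.753 = 392.787.
Under uncorrelated errors the observed covariances equal the true-score covariances, so only the own-variance terms attenuate.
True-score variance = [16.5²·0.75 + 17.7²·0.58] − 192.753 = 385.896 − 192.753 = 193.143.
Reliability = 193.143 / 392.787 = 0.4917.

0.4917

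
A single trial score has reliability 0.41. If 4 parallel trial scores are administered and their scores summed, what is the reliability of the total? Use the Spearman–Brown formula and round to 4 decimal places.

ρ_k = kρ / (1 + (k−1)ρ) = 4·0.41 / (1 + 3·0.41) = 1.640 / 2.230 = 0.7354.

0.7354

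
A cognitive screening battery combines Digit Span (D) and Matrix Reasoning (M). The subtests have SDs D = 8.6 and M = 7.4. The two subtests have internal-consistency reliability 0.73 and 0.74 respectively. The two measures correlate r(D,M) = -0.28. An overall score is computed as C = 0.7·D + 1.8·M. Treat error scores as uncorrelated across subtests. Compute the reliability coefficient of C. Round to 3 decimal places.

0.669

Var(C) = 0.7²·8.6² + 1.8²·7.4² + 2·[1.26·8.6·7.4·(-0.28)] = 213.663 − 44.9044 = 168.758.
With uncorrelated errors the cross-covariances are all true-score covariance, so they carry over unchanged; only the diagonal terms shrink to ρᵢσᵢ².
True-score variance = [0.7²·8.6²·0.73 + 1.8²·7.4²·0.74] − 44.9044 = 157.748 − 44.9044 = 112.844.
Reliability = 112.844 / 168.758 = 0.669.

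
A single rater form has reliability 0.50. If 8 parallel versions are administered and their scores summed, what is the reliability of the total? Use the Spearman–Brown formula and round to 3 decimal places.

0.889

ρ_k = kρ / (1 + (k−1)ρ) = 8·0.50 / (1 + 7·0.50) = 4.000 / 4.500 = 0.889.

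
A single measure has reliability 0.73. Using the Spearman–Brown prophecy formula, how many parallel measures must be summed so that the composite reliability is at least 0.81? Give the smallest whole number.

k ≥ ρ*(1−ρ₁)/(ρ₁(1−ρ*)) = 0.81·0.27 / (0.73·0.19) = 1.577.
Smallest integer k = 2.

2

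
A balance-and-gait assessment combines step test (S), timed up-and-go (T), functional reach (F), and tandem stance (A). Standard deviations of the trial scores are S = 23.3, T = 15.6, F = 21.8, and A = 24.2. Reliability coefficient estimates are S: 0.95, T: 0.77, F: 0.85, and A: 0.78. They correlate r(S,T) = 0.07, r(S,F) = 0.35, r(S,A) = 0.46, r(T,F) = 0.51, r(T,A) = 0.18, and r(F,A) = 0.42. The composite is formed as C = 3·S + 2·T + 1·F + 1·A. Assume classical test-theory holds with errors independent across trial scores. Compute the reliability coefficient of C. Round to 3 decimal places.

Var(C) = 3²·23.3² + 2²·15.6² + 21.8² + 24.2² + 2·[6·23.3·15.6·0.07 + 3·23.3·21.8·0.35 + 3·23.3·24.2·0.46 + 2·15.6·21.8·0.51 + 2·15.6·24.2·0.18 + 21.8·24.2·0.42] = 6920.33 + 4336.98 = 11257.3.
Because errors are independent across components, Cov(Tᵢ,Tⱼ) = Cov(Xᵢ,Xⱼ); the off-diagonal part of the true-score variance is the same as above.
True-score variance = [3²·23.3²·0.95 + 2²·15.6²·0.77 + 21.8²·0.85 + 24.2²·0.78] + 4336.98 = 6252.01 + 4336.98 = 10589.
Reliability = 10589 / 11257.3 = 0.941.

0.941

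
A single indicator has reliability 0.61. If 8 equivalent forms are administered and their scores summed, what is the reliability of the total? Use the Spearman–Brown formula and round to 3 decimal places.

ρ_k = kρ / (1 + (k−1)ρ) = 8·0.61 / (1 + 7·0.61) = 4.880 / 5.270 = 0.926.

0.926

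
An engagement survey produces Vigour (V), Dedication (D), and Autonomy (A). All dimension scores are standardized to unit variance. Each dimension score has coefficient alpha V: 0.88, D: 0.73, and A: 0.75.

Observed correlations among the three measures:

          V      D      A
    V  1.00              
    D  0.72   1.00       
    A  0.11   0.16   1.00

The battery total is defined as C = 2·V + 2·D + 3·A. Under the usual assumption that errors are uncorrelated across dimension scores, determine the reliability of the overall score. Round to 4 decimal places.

Var(C) = 2² + 2² + 3² + 2·[4·0.72 + 6·0.11 + 6·0.16] = 17 + 9 = 26.
Under uncorrelated errors the observed covariances equal the true-score covariances, so only the own-variance terms attenuate.
True-score variance = [2²·0.88 + 2²·0.73 + 3²·0.75] + 9 = 13.19 + 9 = 22.19.
Reliability = 22.19 / 26 = 0.8535.

0.8535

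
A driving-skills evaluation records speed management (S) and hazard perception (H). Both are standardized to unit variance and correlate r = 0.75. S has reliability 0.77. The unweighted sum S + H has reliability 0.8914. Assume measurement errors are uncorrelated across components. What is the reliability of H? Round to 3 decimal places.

0.850

Var(S+H) = 2 + 2·0.75 = 3.500.
True-score variance = ρ_S + ρ_H + 2·0.75, so 0.8914 = (0.77 + ρ_H + 1.50) / 3.500.
ρ_H = 0.8914·3.500 − 0.77 − 1.50 = 0.850.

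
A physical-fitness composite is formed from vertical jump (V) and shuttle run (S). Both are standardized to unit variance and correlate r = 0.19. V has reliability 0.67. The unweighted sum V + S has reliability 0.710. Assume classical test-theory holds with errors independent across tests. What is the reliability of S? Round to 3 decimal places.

0.640

Var(V+S) = 2 + 2·0.19 = 2.380.
True-score variance = ρ_V + ρ_S + 2·0.19, so 0.710 = (0.67 + ρ_S + 0.38) / 2.380.
ρ_S = 0.710·2.380 − 0.67 − 0.38 = 0.640.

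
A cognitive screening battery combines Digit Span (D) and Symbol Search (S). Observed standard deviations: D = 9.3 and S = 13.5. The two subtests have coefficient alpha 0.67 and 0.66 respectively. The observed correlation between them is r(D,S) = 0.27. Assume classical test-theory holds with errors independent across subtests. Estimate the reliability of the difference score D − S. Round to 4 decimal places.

0.5496

Var(D−S) = 9.3² + 13.5² − 2·9.3·13.5·0.27 = 268.74 − 67.797 = 200.943.
With uncorrelated errors the cross-covariances are all true-score covariance, so they carry over unchanged; only the diagonal terms shrink to ρᵢσᵢ².
True-score variance = [9.3²·0.67 + 13.5²·0.66] − 67.797 = 178.233 − 67.797 = 110.436.
Reliability = 110.436 / 200.943 = 0.5496.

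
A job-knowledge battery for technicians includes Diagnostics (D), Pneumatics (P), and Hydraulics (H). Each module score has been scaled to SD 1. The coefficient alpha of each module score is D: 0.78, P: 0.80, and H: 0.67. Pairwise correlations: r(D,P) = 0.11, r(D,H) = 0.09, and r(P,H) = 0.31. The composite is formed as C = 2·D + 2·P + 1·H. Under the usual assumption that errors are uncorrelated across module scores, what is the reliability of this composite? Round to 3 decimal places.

Var(C) = 2² + 2² + 1 + 2·[4·0.11 + 2·0.09 + 2·0.31] = 9 + 2.48 = 11.48.
Under uncorrelated errors the observed covariances equal the true-score covariances, so only the own-variance terms attenuate.
True-score variance = [2²·0.78 + 2²·0.80 + 0.67] + 2.48 = 6.99 + 2.48 = 9.47.
Reliability = 9.47 / 11.48 = 0.825.

0.825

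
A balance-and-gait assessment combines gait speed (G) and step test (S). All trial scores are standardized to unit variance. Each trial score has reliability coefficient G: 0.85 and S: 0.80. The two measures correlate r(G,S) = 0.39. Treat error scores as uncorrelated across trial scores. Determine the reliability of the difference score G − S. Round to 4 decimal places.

Var(G−S) = 1 + 1 − 2·0.39 = 2 − 0.78 = 1.22.
With uncorrelated errors the cross-covariances are all true-score covariance, so they carry over unchanged; only the diagonal terms shrink to ρᵢσᵢ².
True-score variance = [0.85 + 0.80] − 0.78 = 1.65 − 0.78 = 0.87.
Reliability = 0.87 / 1.22 = 0.7131.

0.7131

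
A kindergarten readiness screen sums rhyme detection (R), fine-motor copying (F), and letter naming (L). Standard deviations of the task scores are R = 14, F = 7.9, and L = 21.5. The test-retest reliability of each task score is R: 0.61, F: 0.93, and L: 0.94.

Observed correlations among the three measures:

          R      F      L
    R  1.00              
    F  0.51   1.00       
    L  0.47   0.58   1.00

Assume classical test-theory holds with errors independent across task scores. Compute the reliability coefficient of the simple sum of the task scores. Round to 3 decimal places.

0.917

Var(R+F+L) = 14² + 7.9² + 21.5² + 2·[14·7.9·0.51 + 14·21.5·0.47 + 7.9·21.5·0.58] = 720.66 + 592.778 = 1313.44.
With uncorrelated errors the cross-covariances are all true-score covariance, so they carry over unchanged; only the diagonal terms shrink to ρᵢσᵢ².
True-score variance = [14²·0.61 + 7.9²·0.93 + 21.5²·0.94] + 592.778 = 612.116 + 592.778 = 1204.89.
Reliability = 1204.89 / 1313.44 = 0.917.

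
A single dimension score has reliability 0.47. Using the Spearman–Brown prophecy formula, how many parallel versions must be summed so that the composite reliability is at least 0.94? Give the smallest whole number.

18

k ≥ ρ*(1−ρ₁)/(ρ₁(1−ρ*)) = 0.94·0.53 / (0.47·0.06) = 17.667.
Smallest integer k = 18.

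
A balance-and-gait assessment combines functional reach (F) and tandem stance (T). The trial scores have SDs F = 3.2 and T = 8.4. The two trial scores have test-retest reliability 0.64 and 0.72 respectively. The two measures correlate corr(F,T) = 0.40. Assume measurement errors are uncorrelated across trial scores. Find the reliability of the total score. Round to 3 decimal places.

0.771

Var(F+T) = 3.2² + 8.4² + 2·[3.2·8.4·0.40] = 80.8 + 21.504 = 102.304.
With uncorrelated errors the cross-covariances are all true-score covariance, so they carry over unchanged; only the diagonal terms shrink to ρᵢσᵢ².
True-score variance = [3.2²·0.64 + 8.4²·0.72] + 21.504 = 57.3568 + 21.504 = 78.8608.
Reliability = 78.8608 / 102.304 = 0.771.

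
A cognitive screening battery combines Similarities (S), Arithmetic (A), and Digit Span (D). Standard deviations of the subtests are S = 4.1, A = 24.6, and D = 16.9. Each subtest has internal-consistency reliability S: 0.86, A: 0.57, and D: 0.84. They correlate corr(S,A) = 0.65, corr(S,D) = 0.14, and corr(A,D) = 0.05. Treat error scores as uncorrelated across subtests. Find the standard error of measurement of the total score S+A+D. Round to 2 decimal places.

Var(total) = 907.58 + 192.093 = 1099.67.
True-score variance = 599.31 + 192.093 = 791.403, so reliability = 0.7197.
Error variance = 1099.67 − 791.403 = 308.27; SEM = √308.27 = 17.56.

17.56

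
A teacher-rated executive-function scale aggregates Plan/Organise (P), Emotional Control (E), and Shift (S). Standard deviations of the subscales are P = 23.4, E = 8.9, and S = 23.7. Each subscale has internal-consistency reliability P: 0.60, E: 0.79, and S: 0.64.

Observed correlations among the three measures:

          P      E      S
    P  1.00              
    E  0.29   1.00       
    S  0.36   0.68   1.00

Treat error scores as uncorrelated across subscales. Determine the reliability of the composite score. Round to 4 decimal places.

0.7806

Var(P+E+S) = 23.4² + 8.9² + 23.7² + 2·[23.4·8.9·0.29 + 23.4·23.7·0.36 + 8.9·23.7·0.68] = 1188.46 + 806.953 = 1995.41.
With uncorrelated errors the cross-covariances are all true-score covariance, so they carry over unchanged; only the diagonal terms shrink to ρᵢσᵢ².
True-score variance = [23.4²·0.60 + 8.9²·0.79 + 23.7²·0.64] + 806.953 = 750.593 + 806.953 = 1557.55.
Reliability = 1557.55 / 1995.41 = 0.7806.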